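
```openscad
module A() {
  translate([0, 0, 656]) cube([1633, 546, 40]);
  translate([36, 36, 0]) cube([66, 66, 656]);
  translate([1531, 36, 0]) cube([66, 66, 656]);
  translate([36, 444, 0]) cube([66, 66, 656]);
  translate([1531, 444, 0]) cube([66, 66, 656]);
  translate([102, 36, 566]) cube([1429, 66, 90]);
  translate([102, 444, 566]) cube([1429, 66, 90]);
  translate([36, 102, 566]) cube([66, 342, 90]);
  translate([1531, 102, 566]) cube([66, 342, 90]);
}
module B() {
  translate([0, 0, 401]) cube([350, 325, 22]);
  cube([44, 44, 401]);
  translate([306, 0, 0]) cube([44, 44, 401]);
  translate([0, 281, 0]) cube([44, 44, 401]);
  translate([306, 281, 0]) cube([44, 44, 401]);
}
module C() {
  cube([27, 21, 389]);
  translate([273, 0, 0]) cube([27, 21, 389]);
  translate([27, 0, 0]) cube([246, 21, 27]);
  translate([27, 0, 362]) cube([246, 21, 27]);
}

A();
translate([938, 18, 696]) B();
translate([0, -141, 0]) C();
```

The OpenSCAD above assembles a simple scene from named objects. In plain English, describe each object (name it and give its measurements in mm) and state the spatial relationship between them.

A is a table: top 1633 mm (x) × 546 mm (y), 40 mm thick, upper face at z = 696 mm, on four 66×66 mm square legs, each inset 36 mm from the nearest pair of top edges, running from z = 0 to the bottom of the top. Four apron rails, 66 mm thick and 90 mm tall, run between adjacent legs with their top edges flush with the underside of the top and their outer faces flush with the legs' outer faces.

B is a four-legged stool. The seat is 350×325 mm, 22 mm thick, top at z = 423 mm. It stands on four square legs, each 44×44 mm in cross-section, from z = 0 to the seat underside, each flush with a corner of the seat.

C is a picture frame with a 246×335 mm rectangular opening (x by z) and a uniform 27 mm border on every side. Frame depth is 21 mm along y. It is built from two vertical stiles running the full outside height and two horizontal rails spanning the gap between the stiles.

The stool is on top of the table. The picture frame is on the floor beside the table on its −y side.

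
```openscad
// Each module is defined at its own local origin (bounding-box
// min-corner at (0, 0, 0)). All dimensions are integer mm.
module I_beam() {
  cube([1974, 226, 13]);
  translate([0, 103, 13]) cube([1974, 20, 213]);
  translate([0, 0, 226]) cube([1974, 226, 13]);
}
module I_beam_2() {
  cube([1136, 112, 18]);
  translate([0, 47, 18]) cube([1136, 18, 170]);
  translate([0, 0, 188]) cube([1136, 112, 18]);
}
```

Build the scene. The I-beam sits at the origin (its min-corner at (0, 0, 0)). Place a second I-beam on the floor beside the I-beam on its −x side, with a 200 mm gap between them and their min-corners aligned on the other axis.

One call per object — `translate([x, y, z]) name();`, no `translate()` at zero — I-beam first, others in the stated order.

I_beam();
translate([-1336, 0, 0]) I_beam_2();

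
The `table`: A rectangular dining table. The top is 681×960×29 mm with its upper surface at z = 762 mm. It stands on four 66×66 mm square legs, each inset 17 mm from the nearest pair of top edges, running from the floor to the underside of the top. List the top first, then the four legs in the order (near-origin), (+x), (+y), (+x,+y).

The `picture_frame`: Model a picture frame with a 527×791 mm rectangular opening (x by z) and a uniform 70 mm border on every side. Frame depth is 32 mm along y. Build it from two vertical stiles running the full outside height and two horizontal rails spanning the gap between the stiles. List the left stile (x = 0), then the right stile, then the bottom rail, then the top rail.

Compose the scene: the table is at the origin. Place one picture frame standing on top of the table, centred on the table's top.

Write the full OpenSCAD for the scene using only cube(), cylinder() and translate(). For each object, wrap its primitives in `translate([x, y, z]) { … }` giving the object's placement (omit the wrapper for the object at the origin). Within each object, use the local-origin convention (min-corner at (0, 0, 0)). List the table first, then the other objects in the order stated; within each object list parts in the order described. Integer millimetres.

translate([0, 0, 733]) cube([681, 960, 29]);
translate([17, 17, 0]) cube([66, 66, 733]);
translate([598, 17, 0]) cube([66, 66, 733]);
translate([17, 877, 0]) cube([66, 66, 733]);
translate([598, 877, 0]) cube([66, 66, 733]);
translate([7, 464, 762]) {
  cube([70, 32, 931]);
  translate([597, 0, 0]) cube([70, 32, 931]);
  translate([70, 0, 0]) cube([527, 32, 70]);
  translate([70, 0, 861]) cube([527, 32, 70]);
}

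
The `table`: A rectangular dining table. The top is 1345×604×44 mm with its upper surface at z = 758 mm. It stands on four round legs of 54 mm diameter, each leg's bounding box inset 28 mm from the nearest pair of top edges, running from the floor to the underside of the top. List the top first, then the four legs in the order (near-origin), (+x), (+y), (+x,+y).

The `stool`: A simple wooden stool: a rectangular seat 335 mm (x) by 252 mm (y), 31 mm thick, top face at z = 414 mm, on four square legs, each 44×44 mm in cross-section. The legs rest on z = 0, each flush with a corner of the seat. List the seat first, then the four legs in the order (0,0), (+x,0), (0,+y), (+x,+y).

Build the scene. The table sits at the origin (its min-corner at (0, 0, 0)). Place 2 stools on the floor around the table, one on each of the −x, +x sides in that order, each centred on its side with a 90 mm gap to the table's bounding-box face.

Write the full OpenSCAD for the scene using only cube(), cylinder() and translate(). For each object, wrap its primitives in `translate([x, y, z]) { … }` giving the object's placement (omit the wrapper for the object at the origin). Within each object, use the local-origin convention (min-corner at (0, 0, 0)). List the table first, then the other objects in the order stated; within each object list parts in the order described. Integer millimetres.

translate([0, 0, 714]) cube([1345, 604, 44]);
translate([55, 55, 0]) cylinder(h = 714, r = 27);
translate([1290, 55, 0]) cylinder(h = 714, r = 27);
translate([55, 549, 0]) cylinder(h = 714, r = 27);
translate([1290, 549, 0]) cylinder(h = 714, r = 27);
translate([-425, 176, 0]) {
  translate([0, 0, 383]) cube([335, 252, 31]);
  cube([44, 44, 383]);
  translate([291, 0, 0]) cube([44, 44, 383]);
  translate([0, 208, 0]) cube([44, 44, 383]);
  translate([291, 208, 0]) cube([44, 44, 383]);
}
translate([1435, 176, 0]) {
  translate([0, 0, 383]) cube([335, 252, 31]);
  cube([44, 44, 383]);
  translate([291, 0, 0]) cube([44, 44, 383]);
  translate([0, 208, 0]) cube([44, 44, 383]);
  translate([291, 208, 0]) cube([44, 44, 383]);
}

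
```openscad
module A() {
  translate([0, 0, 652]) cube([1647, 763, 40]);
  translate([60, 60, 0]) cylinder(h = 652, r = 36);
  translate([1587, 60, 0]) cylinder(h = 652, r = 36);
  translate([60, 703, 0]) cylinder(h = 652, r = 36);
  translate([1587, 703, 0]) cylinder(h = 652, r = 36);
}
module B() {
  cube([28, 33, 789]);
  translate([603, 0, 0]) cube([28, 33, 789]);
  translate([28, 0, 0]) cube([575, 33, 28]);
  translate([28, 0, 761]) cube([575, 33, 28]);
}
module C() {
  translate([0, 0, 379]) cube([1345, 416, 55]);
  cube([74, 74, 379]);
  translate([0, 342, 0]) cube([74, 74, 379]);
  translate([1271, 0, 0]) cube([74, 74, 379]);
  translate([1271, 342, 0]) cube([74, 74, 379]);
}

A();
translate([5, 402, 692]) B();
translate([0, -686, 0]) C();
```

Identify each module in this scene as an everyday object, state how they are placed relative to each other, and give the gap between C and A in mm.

The bench's nearest face is 270 mm from the table's −y face.

A is a table. B is a picture frame. C is a bench. The picture frame is on top of the table. The bench is on the floor beside the table on its −y side. The gap between the bench and the table is 270 mm.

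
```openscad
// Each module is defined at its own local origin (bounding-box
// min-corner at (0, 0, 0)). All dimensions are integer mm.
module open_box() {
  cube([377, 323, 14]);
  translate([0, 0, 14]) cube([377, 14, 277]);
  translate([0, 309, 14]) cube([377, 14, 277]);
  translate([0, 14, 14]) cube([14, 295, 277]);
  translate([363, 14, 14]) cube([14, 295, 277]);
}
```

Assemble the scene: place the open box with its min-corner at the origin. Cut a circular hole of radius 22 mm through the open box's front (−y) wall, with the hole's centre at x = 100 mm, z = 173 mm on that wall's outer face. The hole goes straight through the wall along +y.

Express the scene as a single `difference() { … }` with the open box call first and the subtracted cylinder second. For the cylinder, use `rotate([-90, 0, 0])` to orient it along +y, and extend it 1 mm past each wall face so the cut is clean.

difference() {
  open_box();
  translate([100, -1, 173]) rotate([-90, 0, 0]) cylinder(h = 16, r = 22);
}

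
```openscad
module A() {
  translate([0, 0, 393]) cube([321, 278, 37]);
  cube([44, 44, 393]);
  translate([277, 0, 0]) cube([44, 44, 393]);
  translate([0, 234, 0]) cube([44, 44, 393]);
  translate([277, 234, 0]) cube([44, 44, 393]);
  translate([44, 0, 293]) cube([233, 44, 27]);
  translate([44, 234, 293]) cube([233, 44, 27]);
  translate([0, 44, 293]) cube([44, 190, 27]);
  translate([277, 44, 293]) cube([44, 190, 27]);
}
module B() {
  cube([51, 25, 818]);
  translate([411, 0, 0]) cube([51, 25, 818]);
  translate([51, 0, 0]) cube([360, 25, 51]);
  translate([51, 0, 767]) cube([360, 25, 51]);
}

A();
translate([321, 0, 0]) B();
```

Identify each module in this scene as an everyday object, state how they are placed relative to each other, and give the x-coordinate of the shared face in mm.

A is a stool. B is a picture frame. The picture frame is against the stool's +x side, with their −y faces flush. The x-coordinate of the shared face is 321 mm.

The stool's +x face and the picture frame's −x face are both at x = 321 mm.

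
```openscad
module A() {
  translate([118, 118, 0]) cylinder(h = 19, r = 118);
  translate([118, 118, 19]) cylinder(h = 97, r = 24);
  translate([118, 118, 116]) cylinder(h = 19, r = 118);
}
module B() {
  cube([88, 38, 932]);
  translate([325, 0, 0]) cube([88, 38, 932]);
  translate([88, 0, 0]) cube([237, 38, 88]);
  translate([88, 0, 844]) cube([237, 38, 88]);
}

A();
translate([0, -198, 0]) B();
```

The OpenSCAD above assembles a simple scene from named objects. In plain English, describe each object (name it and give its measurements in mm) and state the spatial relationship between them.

A is a spool: two coaxial disc flanges of radius 118 mm and thickness 19 mm, joined by a core cylinder of radius 24 mm and height 97 mm. The lower flange rests on z = 0 and the three cylinders share a vertical axis.

B is a picture frame with a 237×756 mm rectangular opening (x by z) and a uniform 88 mm border on every side. Frame depth is 38 mm along y. It is built from two vertical stiles running the full outside height and two horizontal rails spanning the gap between the stiles.

The picture frame is on the floor beside the spool on its −y side.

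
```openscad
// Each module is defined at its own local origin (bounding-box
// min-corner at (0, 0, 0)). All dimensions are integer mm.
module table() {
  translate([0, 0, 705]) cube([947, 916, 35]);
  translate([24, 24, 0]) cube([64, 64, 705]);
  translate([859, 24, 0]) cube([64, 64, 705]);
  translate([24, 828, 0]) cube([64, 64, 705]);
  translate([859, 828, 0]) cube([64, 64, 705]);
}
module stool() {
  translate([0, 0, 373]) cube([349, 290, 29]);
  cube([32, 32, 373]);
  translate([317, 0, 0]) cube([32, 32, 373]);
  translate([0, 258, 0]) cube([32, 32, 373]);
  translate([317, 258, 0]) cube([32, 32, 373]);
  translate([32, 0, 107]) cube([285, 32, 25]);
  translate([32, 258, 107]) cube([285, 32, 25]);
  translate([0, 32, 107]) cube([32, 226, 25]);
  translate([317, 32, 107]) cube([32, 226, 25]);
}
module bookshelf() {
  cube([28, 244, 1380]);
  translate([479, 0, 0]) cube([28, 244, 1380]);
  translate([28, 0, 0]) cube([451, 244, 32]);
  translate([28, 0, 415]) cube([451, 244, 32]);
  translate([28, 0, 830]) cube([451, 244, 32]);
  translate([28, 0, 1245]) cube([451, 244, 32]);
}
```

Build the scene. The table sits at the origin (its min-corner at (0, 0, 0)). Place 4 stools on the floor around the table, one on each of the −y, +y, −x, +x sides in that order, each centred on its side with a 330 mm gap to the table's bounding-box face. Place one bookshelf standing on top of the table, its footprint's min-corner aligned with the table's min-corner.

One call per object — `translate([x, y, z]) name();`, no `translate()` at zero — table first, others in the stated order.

table();
translate([299, -620, 0]) stool();
translate([299, 1246, 0]) stool();
translate([-679, 313, 0]) stool();
translate([1277, 313, 0]) stool();
translate([0, 0, 740]) bookshelf();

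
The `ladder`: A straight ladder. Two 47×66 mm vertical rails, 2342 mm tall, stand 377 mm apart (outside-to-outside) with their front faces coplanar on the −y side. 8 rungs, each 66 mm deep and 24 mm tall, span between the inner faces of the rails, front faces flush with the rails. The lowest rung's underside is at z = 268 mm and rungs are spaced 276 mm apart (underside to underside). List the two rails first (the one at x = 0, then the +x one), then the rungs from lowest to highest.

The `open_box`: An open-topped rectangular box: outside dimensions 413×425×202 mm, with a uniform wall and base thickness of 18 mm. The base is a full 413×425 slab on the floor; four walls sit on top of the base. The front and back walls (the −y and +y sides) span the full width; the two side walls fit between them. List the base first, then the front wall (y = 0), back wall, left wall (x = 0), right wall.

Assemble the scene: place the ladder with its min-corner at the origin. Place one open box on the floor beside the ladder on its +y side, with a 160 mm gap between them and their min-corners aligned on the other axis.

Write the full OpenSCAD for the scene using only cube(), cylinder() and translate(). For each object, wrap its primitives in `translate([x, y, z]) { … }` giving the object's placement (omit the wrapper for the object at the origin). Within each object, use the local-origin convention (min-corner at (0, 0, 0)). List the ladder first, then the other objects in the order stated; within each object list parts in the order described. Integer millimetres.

cube([47, 66, 2342]);
translate([330, 0, 0]) cube([47, 66, 2342]);
translate([47, 0, 268]) cube([283, 66, 24]);
translate([47, 0, 544]) cube([283, 66, 24]);
translate([47, 0, 820]) cube([283, 66, 24]);
translate([47, 0, 1096]) cube([283, 66, 24]);
translate([47, 0, 1372]) cube([283, 66, 24]);
translate([47, 0, 1648]) cube([283, 66, 24]);
translate([47, 0, 1924]) cube([283, 66, 24]);
translate([47, 0, 2200]) cube([283, 66, 24]);
translate([0, 226, 0]) {
  cube([413, 425, 18]);
  translate([0, 0, 18]) cube([413, 18, 184]);
  translate([0, 407, 18]) cube([413, 18, 184]);
  translate([0, 18, 18]) cube([18, 389, 184]);
  translate([395, 18, 18]) cube([18, 389, 184]);
}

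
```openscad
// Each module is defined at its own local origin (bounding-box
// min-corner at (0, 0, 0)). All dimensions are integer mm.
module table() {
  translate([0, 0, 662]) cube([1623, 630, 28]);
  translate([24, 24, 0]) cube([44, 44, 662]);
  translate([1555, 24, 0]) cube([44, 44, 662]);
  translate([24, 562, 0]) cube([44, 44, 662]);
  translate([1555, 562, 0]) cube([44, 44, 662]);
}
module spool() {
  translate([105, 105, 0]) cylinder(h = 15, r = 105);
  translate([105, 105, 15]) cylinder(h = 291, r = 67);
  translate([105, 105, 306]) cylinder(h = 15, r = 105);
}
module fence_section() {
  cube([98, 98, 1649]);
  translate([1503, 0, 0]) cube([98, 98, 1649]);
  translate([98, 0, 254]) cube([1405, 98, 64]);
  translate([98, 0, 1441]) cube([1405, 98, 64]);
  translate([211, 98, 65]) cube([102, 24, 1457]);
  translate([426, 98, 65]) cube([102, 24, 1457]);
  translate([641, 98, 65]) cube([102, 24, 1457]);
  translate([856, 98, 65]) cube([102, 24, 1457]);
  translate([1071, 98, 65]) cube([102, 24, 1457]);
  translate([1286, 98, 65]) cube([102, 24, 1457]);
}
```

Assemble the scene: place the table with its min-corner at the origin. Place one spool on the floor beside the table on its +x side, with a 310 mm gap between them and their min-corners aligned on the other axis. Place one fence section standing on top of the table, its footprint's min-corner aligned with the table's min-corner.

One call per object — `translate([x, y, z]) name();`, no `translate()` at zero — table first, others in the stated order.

table();
translate([1933, 0, 0]) spool();
translate([0, 0, 690]) fence_section();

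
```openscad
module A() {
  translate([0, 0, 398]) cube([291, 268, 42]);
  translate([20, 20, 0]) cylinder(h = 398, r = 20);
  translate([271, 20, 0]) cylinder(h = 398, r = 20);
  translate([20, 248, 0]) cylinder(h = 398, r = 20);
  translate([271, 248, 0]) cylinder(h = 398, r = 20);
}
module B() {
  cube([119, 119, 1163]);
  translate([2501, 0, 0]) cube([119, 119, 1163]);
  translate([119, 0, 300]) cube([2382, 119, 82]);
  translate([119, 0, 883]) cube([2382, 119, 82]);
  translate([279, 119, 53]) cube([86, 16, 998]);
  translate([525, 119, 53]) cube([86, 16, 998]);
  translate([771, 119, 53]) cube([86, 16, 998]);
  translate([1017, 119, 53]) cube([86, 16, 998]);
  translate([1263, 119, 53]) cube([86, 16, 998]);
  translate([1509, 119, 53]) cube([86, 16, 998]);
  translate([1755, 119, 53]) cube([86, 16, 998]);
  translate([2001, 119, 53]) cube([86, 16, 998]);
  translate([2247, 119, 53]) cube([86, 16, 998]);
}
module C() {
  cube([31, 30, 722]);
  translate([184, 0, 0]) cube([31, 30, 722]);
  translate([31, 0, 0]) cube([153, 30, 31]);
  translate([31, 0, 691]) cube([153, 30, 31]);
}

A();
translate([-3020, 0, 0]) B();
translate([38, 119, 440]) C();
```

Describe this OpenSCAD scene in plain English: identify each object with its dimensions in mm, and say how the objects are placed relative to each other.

A is a four-legged stool. The seat is 291×268 mm, 42 mm thick, top at z = 440 mm. It stands on four round legs, each 40 mm in diameter, from z = 0 to the seat underside, each leg's axis is inset half a diameter from the nearest pair of seat edges (so the leg's bounding box is flush with the corner).

B is a fence section. Two 119×119 mm posts, 1163 mm tall, stand on the floor with a clear span of 2382 mm between their inner faces. Two horizontal rails of 119×82 mm section span the gap between the posts with their undersides at z = 300 mm and z = 883 mm, flush with the posts' −y face. 9 pickets, each 86 mm wide, 16 mm thick and 998 mm tall, are fixed to the +y face of the rails with their bottoms at z = 53 mm, evenly spaced across the span with equal gaps (rounded down to the nearest mm) at the −x end and between each pair — any rounding remainder accumulates at the +x end.

C is a rectangular picture frame lying in the x–z plane (depth along y). The opening is 153 mm wide (x) by 660 mm tall (z), surrounded by a border 31 mm wide on all four sides. The frame is 30 mm deep and is made of two full-height vertical stiles with two horizontal rails fitted between them.

The fence section is on the floor beside the stool on its −x side. The picture frame is on top of the stool, centred.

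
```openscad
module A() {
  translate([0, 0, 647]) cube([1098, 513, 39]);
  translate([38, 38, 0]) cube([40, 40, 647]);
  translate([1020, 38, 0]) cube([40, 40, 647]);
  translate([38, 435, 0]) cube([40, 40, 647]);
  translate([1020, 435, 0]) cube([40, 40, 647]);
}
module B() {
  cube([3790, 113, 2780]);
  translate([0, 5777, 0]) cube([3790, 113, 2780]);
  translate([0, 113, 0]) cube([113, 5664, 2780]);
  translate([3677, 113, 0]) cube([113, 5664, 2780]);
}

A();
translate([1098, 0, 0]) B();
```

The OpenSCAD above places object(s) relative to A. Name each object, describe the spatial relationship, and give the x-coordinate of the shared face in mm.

A is a table. B is a house frame. The house frame is against the table's +x side, with their −y faces flush. The x-coordinate of the shared face is 1098 mm.

The table's +x face and the house frame's −x face are both at x = 1098 mm.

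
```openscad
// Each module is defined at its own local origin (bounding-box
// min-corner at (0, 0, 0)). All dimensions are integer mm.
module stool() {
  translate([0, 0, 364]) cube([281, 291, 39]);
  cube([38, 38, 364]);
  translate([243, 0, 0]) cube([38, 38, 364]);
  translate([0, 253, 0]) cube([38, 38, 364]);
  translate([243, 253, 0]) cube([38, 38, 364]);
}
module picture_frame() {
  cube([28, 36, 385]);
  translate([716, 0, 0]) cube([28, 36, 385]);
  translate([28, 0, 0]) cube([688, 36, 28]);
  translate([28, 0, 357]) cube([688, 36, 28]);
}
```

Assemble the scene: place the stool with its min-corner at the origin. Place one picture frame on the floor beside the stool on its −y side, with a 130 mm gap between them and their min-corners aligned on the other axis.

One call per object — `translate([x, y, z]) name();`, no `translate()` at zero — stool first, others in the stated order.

stool();
translate([0, -166, 0]) picture_frame();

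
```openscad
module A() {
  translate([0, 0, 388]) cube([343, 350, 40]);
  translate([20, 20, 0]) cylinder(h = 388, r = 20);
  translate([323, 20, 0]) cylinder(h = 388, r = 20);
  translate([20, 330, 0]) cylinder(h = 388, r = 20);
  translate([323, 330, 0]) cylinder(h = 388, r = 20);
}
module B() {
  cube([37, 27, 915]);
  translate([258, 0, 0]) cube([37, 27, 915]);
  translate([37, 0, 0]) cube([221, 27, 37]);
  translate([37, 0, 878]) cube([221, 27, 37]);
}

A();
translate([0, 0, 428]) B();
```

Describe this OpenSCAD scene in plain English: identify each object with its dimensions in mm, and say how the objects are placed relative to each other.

A is a four-legged stool. The seat is a 343×350×40 mm slab whose top surface is at z = 428 mm; four round legs, each 40 mm in diameter, run from the floor (z = 0) to the underside of the seat, each leg's axis is inset half a diameter from the nearest pair of seat edges (so the leg's bounding box is flush with the corner).

B is a rectangular picture frame lying in the x–z plane (depth along y). The opening is 221 mm wide (x) by 841 mm tall (z), surrounded by a border 37 mm wide on all four sides. The frame is 27 mm deep and is made of two full-height vertical stiles with two horizontal rails fitted between them.

The picture frame is on top of the stool.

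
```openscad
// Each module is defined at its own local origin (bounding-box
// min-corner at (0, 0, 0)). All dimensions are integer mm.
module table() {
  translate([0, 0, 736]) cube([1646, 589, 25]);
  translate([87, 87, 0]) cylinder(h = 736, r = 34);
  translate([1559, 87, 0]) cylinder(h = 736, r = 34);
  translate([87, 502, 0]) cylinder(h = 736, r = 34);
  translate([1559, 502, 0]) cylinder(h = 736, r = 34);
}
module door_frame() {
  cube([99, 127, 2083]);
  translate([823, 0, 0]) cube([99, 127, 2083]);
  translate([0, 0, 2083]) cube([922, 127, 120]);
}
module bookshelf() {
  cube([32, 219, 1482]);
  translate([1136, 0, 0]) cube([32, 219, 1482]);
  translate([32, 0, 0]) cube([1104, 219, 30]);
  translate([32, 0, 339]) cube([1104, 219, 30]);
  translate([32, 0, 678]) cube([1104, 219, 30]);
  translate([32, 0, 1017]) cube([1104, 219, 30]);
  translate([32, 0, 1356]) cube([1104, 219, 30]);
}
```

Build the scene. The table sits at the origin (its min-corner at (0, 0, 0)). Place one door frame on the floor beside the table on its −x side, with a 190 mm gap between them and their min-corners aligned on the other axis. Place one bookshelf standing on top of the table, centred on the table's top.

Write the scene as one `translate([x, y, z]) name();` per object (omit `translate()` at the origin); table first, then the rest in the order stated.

table();
translate([-1112, 0, 0]) door_frame();
translate([239, 185, 761]) bookshelf();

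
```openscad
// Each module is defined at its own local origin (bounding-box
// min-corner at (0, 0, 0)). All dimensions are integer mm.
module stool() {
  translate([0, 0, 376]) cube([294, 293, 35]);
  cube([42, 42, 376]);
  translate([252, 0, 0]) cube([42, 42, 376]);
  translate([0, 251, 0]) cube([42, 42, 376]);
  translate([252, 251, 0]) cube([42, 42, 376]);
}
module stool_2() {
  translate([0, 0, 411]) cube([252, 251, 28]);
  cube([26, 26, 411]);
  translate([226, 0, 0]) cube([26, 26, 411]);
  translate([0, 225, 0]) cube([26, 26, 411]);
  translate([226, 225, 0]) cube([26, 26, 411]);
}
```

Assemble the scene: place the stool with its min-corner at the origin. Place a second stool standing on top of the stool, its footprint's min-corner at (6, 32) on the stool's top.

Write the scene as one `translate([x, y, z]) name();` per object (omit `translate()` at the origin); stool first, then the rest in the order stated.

stool();
translate([6, 32, 411]) stool_2();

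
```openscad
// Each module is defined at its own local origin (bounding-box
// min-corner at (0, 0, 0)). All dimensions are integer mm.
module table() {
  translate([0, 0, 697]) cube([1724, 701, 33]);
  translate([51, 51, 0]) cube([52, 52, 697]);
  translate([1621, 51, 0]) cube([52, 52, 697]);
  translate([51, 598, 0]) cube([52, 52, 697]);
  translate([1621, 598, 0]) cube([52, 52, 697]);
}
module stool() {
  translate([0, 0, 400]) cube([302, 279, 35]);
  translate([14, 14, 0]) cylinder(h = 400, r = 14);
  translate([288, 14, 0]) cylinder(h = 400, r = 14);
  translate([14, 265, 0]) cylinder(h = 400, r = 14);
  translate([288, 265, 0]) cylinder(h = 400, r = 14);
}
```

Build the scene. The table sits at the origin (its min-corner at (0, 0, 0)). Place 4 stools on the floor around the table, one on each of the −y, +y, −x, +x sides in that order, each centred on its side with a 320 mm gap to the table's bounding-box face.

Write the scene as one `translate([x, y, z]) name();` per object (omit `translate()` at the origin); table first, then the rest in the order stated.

table();
translate([711, -599, 0]) stool();
translate([711, 1021, 0]) stool();
translate([-622, 211, 0]) stool();
translate([2044, 211, 0]) stool();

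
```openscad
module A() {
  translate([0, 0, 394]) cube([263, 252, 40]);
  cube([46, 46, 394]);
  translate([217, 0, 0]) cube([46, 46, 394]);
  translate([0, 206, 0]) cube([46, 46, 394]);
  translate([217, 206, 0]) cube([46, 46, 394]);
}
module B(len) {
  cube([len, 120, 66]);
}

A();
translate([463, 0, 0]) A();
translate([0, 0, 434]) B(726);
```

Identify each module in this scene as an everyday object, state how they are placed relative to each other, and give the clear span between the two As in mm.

Second stool starts at x = 463; first ends at x = 263; clear span = 463 − 263 = 200 mm.

A is a stool. B is a beam. A beam spans the tops of two stools. The clear span between the two stools is 200 mm.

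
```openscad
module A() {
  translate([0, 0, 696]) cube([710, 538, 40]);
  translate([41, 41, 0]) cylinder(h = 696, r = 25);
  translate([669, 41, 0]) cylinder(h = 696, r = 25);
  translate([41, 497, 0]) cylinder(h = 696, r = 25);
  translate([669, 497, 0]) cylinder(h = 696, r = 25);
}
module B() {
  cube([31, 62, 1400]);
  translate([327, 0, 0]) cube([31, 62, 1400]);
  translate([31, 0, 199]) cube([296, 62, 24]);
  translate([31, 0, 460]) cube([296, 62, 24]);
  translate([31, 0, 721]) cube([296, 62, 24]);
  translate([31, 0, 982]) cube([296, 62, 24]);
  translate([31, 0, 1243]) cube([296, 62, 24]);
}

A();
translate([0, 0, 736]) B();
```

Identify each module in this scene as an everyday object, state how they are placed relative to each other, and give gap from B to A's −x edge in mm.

The ladder's min-x is at 0; the table's min-x is 0; gap = 0 mm.

A is a table. B is a ladder. The ladder is on top of the table. The gap from the ladder to the table's −x edge is 0 mm.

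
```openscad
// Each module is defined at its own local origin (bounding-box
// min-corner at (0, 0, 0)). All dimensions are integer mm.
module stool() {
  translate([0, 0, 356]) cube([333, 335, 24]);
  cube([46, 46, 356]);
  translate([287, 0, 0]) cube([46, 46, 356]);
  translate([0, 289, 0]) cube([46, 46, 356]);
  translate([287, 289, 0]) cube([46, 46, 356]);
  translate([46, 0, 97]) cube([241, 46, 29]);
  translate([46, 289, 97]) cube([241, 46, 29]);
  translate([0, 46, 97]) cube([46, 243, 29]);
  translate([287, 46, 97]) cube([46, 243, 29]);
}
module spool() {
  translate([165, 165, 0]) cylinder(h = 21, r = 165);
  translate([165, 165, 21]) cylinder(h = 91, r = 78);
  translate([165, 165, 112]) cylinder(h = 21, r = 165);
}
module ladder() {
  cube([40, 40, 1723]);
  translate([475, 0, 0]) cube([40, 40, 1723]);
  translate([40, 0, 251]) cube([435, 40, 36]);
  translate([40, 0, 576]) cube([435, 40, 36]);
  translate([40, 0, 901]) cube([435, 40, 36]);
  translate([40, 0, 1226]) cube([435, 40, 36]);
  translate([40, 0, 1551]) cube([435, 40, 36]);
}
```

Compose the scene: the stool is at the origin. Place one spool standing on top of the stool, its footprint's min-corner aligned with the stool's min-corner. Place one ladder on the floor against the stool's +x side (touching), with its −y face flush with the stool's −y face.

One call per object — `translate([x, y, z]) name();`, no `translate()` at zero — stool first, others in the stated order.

stool();
translate([0, 0, 380]) spool();
translate([333, 0, 0]) ladder();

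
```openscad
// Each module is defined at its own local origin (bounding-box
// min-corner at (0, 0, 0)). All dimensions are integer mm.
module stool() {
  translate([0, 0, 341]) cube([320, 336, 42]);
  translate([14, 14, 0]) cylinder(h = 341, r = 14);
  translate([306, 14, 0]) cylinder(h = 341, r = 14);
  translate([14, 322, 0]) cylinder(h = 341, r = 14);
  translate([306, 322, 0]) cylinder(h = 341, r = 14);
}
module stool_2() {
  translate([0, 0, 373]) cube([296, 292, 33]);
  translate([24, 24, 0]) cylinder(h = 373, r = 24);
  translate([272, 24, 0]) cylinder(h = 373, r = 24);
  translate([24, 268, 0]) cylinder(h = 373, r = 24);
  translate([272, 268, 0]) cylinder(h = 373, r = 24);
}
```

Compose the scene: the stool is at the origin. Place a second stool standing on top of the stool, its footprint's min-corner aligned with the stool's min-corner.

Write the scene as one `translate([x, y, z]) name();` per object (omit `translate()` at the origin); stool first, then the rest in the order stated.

stool();
translate([0, 0, 383]) stool_2();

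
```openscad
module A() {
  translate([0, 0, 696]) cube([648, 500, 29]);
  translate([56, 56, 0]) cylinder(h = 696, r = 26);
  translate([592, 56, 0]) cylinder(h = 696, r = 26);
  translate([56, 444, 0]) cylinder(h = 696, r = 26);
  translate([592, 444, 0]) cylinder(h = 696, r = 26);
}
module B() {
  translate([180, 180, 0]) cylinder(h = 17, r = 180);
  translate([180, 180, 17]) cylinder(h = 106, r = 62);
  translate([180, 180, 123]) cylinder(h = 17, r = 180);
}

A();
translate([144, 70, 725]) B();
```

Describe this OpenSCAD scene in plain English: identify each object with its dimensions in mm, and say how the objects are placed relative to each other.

A is a table with a 648×500 mm rectangular top, 29 mm thick, top surface at z = 725 mm, supported by four round legs of 52 mm diameter, each leg's bounding box inset 30 mm from the nearest pair of top edges, running from the floor.

B is a spool: two coaxial disc flanges of radius 180 mm and thickness 17 mm, joined by a core cylinder of radius 62 mm and height 106 mm. The lower flange rests on z = 0 and the three cylinders share a vertical axis.

The spool is on top of the table, centred.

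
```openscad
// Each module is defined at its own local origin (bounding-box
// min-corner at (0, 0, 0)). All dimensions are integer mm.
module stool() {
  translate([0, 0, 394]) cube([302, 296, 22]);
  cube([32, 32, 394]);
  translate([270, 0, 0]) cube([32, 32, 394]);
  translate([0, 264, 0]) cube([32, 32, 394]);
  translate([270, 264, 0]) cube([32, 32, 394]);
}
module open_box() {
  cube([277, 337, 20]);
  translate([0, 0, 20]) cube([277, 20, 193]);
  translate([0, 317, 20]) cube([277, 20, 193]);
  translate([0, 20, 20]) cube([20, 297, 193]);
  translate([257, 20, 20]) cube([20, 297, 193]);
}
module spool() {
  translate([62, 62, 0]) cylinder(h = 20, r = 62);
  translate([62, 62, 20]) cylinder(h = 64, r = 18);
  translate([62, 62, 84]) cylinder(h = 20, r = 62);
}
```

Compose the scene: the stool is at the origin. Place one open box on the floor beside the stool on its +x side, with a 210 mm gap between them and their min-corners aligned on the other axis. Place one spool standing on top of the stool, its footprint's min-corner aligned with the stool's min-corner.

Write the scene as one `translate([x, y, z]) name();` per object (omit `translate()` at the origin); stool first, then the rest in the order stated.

stool();
translate([512, 0, 0]) open_box();
translate([0, 0, 416]) spool();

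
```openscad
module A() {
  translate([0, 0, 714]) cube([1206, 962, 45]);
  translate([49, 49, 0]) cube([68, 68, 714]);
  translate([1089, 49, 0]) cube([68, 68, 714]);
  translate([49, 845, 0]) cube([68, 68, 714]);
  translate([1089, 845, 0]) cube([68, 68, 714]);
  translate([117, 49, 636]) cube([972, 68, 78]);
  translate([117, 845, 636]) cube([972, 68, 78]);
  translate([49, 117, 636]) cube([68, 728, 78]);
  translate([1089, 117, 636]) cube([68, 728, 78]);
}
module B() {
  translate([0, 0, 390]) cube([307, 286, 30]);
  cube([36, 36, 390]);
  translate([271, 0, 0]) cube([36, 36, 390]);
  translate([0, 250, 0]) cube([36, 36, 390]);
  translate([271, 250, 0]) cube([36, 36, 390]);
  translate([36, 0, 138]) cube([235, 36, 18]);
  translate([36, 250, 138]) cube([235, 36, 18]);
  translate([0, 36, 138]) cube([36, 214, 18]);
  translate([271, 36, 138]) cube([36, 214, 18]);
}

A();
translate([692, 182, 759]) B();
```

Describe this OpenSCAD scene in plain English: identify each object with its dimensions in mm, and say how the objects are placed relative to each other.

A is a rectangular dining table. The top is 1206×962×45 mm with its upper surface at z = 759 mm. It stands on four 68×68 mm square legs, each inset 49 mm from the nearest pair of top edges, running from the floor to the underside of the top. Four apron rails, 68 mm thick and 78 mm tall, run between adjacent legs with their top edges flush with the underside of the top and their outer faces flush with the legs' outer faces.

B is a simple wooden stool: a rectangular seat 307 mm (x) by 286 mm (y), 30 mm thick, top face at z = 420 mm, on four square legs, each 36×36 mm in cross-section. The legs rest on z = 0, each flush with a corner of the seat. Four stretchers, 36 mm wide and 18 mm tall, connect adjacent legs with their undersides at z = 138 mm, each running between the inner faces of the legs it joins and aligned with the legs' outer faces on the other axis.

The stool is on top of the table.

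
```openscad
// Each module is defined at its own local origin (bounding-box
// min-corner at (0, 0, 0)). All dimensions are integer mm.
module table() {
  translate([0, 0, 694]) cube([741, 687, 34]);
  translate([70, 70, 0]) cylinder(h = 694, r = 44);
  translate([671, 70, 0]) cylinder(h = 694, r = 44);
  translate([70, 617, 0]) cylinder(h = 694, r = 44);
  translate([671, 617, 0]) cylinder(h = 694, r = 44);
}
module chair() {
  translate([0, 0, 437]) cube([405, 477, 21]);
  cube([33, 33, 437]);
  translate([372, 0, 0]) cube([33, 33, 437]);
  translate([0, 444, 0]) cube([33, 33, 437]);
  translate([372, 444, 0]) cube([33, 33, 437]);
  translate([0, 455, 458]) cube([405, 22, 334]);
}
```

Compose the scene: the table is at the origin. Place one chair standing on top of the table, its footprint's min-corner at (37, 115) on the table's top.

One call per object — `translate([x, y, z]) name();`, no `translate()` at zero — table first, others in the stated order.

table();
translate([37, 115, 728]) chair();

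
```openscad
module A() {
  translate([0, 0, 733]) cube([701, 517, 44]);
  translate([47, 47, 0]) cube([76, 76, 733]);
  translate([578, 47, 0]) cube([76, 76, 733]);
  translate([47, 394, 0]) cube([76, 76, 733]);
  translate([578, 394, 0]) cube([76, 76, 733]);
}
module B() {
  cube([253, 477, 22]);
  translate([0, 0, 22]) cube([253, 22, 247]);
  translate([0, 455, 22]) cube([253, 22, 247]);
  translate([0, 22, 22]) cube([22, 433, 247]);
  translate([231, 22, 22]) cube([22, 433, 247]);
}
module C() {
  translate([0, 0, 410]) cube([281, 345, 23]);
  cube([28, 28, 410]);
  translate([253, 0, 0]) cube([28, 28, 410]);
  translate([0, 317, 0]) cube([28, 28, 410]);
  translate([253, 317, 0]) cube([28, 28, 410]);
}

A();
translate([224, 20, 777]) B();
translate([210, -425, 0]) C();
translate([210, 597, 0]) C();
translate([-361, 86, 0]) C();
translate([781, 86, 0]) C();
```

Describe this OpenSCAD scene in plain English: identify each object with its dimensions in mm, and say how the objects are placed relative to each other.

A is a table with a 701×517 mm rectangular top, 44 mm thick, top surface at z = 777 mm, supported by four 76×76 mm square legs, each inset 47 mm from the nearest pair of top edges, running from the floor.

B is an open storage box with external size 253×477×269 mm and wall thickness 22 mm (the base is also 22 mm thick). The base covers the whole footprint; the four walls stand on the base, with the y-facing walls full-width and the x-facing walls fitting between their inner faces.

C is a four-legged stool. The seat is a 281×345×23 mm slab whose top surface is at z = 433 mm; four square legs, each 28×28 mm in cross-section, run from the floor (z = 0) to the underside of the seat, each flush with a corner of the seat.

The open box is on top of the table, centred. Four stools sit around the table at the −y, +y, −x, +x sides.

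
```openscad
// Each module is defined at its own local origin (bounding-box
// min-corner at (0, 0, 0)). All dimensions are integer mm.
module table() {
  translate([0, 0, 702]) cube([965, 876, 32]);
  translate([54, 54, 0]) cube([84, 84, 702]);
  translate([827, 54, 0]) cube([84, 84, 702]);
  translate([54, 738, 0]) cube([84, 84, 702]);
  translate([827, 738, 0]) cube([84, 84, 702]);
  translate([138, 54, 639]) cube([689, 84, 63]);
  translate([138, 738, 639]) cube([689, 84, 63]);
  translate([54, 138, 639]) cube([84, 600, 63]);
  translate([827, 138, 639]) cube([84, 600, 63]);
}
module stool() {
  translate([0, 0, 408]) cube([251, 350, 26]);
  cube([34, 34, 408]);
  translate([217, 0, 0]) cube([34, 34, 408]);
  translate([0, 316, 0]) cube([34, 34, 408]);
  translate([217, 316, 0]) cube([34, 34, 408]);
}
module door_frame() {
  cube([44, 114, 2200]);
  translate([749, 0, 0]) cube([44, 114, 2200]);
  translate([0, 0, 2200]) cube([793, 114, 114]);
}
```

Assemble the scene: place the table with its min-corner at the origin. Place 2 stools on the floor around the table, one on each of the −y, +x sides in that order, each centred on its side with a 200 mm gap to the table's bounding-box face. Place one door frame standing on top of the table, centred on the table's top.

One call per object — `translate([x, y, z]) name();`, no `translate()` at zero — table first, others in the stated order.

table();
translate([357, -550, 0]) stool();
translate([1165, 263, 0]) stool();
translate([86, 381, 734]) door_frame();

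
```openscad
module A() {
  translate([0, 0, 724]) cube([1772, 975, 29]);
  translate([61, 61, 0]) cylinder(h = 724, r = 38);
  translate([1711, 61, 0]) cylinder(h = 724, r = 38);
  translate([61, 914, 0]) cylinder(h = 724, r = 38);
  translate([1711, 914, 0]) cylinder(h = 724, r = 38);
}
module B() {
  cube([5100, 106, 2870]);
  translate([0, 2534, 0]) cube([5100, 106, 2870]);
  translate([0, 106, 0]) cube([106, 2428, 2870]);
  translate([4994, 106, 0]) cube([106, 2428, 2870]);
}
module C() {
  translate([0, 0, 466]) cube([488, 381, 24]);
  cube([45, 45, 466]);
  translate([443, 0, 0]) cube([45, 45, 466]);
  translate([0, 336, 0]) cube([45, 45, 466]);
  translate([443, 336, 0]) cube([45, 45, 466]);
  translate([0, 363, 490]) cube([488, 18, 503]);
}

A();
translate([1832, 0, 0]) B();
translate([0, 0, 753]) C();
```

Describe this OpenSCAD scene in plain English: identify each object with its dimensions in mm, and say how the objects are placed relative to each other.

A is a rectangular dining table. The top is 1772×975×29 mm with its upper surface at z = 753 mm. It stands on four round legs of 76 mm diameter, each leg's bounding box inset 23 mm from the nearest pair of top edges, running from the floor to the underside of the top.

B is the wall frame of a small rectangular building: four walls, each 2870 mm tall and 106 mm thick, enclosing a footprint 5100 mm (x) by 2640 mm (y) outside-to-outside, with no floor or roof. The front and back walls (the −y and +y sides) span the full width; the two side walls fit between them.

C is a chair: 488×381 mm seat, 24 mm thick, top at z = 490 mm, on four 45 mm square corner legs flush with the seat edges. A 18 mm thick backrest slab spans the full seat width, extending 503 mm above the seat top, its back face flush with the seat's +y edge.

The house frame is on the floor beside the table on its +x side. The chair is on top of the table.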